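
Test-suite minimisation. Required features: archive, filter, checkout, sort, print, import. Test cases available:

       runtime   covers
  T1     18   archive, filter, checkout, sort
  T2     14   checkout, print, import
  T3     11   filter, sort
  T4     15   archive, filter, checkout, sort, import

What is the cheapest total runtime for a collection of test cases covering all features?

T2, T4 cover every feature at runtime 14 + 15 = 29.
Any cover uses at least 2 test cases; among all covering selections none totals below 29.

29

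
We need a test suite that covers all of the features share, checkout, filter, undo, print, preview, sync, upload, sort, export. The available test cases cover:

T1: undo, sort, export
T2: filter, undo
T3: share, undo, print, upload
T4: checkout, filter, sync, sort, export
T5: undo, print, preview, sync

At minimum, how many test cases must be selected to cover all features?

T3, T4, T5 together cover {share, checkout, filter, undo, print, preview, sync, upload, sort, export} — every feature.
No 2 of the 5 test cases cover everything (all 10 pairs fall short), so 3 is minimum.

3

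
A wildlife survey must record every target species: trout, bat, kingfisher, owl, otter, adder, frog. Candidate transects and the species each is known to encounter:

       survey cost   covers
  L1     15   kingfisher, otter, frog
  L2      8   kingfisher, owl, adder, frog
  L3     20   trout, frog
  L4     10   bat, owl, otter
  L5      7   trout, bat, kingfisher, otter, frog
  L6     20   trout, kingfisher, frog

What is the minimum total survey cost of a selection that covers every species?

L2, L5 cover every species at survey cost 8 + 7 = 15.
Any cover uses at least 2 transects; among all covering selections none totals below 15.

15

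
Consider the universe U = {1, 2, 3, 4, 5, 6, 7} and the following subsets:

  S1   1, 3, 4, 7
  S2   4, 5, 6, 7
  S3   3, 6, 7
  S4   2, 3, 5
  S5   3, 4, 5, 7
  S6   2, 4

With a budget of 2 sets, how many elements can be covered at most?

6

Choosing S1, S2 covers {1, 3, 4, 5, 6, 7} — 6 elements.
No choice of 2 sets does better; here 2 is left uncovered.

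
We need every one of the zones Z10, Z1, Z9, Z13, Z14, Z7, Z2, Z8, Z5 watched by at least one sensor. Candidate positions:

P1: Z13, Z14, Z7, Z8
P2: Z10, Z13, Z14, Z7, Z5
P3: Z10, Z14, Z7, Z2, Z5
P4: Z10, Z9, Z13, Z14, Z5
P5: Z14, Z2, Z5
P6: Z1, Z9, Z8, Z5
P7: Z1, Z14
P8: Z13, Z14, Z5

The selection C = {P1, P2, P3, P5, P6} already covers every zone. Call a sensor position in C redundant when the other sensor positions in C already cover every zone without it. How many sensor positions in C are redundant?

4

Drop P1: the rest still cover every zone — redundant.
Drop P2: the rest still cover every zone — redundant.
Drop P3: the rest still cover every zone — redundant.
Drop P5: the rest still cover every zone — redundant.
Drop P6: Z1, Z9 uncovered — not redundant.
4 redundant: P1, P2, P3, P5.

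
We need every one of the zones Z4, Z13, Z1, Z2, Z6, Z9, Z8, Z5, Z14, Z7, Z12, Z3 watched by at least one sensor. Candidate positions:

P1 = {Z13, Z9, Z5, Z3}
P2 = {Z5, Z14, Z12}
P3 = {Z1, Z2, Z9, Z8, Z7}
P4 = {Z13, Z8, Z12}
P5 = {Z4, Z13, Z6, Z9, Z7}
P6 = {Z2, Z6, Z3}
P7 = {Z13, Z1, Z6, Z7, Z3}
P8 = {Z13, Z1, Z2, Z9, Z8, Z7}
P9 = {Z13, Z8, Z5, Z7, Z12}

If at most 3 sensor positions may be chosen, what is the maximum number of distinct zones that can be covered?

Choosing P2, P3, P5 covers {Z4, Z13, Z1, Z2, Z6, Z9, Z8, Z5, Z14, Z7, Z12} — 11 zones.
No choice of 3 sensor positions does better; here Z3 is left uncovered.

11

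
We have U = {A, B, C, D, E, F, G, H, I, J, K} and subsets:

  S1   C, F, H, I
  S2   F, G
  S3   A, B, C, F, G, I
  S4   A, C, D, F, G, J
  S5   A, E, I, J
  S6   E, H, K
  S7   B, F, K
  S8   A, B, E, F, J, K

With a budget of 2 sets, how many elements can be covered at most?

Choosing S1, S8 covers {A, B, C, E, F, H, I, J, K} — 9 elements.
No choice of 2 sets does better; here D, G are left uncovered.

9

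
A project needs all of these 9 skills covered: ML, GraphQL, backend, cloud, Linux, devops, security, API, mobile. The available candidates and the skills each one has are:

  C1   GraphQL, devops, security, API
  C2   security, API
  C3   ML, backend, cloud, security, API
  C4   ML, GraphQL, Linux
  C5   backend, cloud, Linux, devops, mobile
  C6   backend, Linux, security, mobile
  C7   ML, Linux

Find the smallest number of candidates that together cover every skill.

3

C1, C3, C5 together cover {ML, GraphQL, backend, cloud, Linux, devops, security, API, mobile} — every skill.
No 2 of the 7 candidates cover everything (all 21 pairs fall short), so 3 is minimum.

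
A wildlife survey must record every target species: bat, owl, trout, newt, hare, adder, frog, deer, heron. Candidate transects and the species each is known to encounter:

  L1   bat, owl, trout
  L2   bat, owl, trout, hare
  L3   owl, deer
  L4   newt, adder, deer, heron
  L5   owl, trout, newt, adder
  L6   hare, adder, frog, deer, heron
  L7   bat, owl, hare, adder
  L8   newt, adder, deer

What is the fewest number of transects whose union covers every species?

3

L1, L4, L6 together cover {bat, owl, trout, newt, hare, adder, frog, deer, heron} — every species.
No 2 of the 8 transects cover everything (all 28 pairs fall short), so 3 is minimum.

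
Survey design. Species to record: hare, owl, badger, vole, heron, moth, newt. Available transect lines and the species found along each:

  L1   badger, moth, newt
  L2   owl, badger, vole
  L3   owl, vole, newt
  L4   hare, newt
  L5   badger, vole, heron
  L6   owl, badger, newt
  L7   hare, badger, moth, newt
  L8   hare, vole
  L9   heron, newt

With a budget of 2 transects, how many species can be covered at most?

6

Choosing L2, L7 covers {hare, owl, badger, vole, moth, newt} — 6 species.
No choice of 2 transects does better; here heron is left uncovered.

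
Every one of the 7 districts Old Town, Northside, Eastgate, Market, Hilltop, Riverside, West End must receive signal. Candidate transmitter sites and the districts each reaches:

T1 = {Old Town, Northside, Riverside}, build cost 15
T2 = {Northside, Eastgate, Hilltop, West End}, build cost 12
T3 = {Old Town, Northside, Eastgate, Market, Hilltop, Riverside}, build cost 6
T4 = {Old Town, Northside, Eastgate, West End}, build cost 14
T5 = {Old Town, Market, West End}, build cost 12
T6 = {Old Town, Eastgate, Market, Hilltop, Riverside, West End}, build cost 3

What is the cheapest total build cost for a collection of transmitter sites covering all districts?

T3, T6 cover every district at build cost 6 + 3 = 9.
Any cover uses at least 2 transmitter sites; among all covering selections none totals below 9.

9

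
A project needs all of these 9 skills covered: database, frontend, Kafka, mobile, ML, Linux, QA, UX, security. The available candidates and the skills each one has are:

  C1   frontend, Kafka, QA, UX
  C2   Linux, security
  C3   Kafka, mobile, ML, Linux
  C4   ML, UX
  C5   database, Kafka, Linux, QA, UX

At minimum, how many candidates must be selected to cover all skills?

4

C1, C2, C3, C5 together cover {database, frontend, Kafka, mobile, ML, Linux, QA, UX, security} — every skill.
No 3 of the 5 candidates cover everything (all 10 triples fall short), so 4 is minimum.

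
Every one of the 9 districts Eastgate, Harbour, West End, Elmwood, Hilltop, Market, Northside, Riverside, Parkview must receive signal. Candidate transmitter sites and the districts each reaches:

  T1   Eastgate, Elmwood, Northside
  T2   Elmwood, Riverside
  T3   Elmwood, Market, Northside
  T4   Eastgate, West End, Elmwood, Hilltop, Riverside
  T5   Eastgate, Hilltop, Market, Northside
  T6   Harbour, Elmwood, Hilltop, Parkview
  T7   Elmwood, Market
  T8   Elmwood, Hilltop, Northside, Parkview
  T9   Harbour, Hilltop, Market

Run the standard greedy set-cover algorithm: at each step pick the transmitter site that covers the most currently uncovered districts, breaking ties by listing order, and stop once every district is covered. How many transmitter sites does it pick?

Pick 1: T4 covers 5 new districts (Eastgate, West End, Elmwood, Hilltop, Riverside).
Pick 2: T3 covers 2 new districts (Market, Northside).
Pick 3: T6 covers 2 new districts (Harbour, Parkview).
Greedy uses 3 transmitter sites.

3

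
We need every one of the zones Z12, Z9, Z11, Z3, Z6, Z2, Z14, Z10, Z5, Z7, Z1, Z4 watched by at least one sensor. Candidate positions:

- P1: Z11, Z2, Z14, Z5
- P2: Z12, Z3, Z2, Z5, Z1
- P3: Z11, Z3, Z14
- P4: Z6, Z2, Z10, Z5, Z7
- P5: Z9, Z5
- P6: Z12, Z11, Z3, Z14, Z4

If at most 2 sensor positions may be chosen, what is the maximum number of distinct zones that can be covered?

Choosing P4, P6 covers {Z12, Z11, Z3, Z6, Z2, Z14, Z10, Z5, Z7, Z4} — 10 zones.
No choice of 2 sensor positions does better; here Z9, Z1 are left uncovered.

10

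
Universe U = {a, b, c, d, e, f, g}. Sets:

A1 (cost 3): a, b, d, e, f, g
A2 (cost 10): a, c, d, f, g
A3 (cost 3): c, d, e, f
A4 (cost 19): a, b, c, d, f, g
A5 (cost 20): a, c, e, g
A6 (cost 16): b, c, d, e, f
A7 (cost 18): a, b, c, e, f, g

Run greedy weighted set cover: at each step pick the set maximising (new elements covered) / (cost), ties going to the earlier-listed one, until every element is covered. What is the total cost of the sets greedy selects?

6

Pick 1: A1 adds 6 new (a, b, d, e, f, g) at cost 3 (ratio 6/3).
Pick 2: A3 adds 1 new (c) at cost 3 (ratio 1/3).
Greedy total cost: 3 + 3 = 6.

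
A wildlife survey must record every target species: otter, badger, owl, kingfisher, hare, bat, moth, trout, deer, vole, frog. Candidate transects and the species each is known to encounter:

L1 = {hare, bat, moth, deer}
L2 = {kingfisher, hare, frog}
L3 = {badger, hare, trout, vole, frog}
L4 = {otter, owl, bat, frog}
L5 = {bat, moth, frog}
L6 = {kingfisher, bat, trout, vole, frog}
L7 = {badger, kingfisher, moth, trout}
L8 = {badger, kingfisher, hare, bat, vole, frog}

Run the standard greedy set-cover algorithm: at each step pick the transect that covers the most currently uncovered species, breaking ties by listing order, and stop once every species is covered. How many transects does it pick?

Pick 1: L8 covers 6 new species (badger, kingfisher, hare, bat, vole, frog).
Pick 2: L1 covers 2 new species (moth, deer).
Pick 3: L4 covers 2 new species (otter, owl).
Pick 4: L3 covers 1 new species (trout).
Greedy uses 4 transects.

4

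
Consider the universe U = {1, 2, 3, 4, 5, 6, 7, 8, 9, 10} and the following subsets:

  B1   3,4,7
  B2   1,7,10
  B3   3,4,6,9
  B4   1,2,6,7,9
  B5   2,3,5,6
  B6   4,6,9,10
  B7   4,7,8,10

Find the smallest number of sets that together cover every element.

3

B4, B5, B7 together cover {1, 2, 3, 4, 5, 6, 7, 8, 9, 10} — every element.
No 2 of the 7 sets cover everything (all 21 pairs fall short), so 3 is minimum.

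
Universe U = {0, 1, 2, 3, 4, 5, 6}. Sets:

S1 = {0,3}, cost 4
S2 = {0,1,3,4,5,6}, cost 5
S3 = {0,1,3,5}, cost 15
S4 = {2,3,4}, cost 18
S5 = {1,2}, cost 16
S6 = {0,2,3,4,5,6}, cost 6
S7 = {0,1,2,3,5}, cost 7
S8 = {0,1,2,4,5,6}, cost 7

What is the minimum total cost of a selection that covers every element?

11

S1, S8 cover every element at cost 4 + 7 = 11.
Any cover uses at least 2 sets; among all covering selections none totals below 11.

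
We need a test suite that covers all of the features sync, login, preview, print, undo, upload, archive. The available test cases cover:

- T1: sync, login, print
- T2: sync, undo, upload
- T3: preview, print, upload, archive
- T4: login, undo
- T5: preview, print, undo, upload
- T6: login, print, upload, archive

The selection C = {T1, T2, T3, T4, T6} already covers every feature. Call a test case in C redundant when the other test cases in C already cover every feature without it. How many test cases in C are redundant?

4

Drop T1: the rest still cover every feature — redundant.
Drop T2: the rest still cover every feature — redundant.
Drop T3: preview uncovered — not redundant.
Drop T4: the rest still cover every feature — redundant.
Drop T6: the rest still cover every feature — redundant.
4 redundant: T1, T2, T4, T6.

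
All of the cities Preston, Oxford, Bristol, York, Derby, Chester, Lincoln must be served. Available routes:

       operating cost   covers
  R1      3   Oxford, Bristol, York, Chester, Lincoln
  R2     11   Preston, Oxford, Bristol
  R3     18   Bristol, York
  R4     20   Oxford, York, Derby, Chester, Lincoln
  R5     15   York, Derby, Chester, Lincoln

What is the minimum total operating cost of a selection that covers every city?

R2, R5 cover every city at operating cost 11 + 15 = 26.
Any cover uses at least 2 routes; among all covering selections none totals below 26.

26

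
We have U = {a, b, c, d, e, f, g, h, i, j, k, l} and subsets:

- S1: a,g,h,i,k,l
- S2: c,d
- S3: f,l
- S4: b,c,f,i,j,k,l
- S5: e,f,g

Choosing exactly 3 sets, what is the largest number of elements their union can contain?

Choosing S1, S2, S4 covers {a, b, c, d, f, g, h, i, j, k, l} — 11 elements.
No choice of 3 sets does better; here e is left uncovered.

11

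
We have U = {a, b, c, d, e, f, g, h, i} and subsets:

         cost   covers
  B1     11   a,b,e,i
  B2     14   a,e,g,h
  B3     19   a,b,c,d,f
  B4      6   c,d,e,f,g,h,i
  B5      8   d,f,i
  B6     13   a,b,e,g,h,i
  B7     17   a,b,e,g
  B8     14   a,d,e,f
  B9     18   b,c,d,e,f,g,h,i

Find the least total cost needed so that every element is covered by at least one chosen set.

B1, B4 cover every element at cost 11 + 6 = 17.
Any cover uses at least 2 sets; among all covering selections none totals below 17.

17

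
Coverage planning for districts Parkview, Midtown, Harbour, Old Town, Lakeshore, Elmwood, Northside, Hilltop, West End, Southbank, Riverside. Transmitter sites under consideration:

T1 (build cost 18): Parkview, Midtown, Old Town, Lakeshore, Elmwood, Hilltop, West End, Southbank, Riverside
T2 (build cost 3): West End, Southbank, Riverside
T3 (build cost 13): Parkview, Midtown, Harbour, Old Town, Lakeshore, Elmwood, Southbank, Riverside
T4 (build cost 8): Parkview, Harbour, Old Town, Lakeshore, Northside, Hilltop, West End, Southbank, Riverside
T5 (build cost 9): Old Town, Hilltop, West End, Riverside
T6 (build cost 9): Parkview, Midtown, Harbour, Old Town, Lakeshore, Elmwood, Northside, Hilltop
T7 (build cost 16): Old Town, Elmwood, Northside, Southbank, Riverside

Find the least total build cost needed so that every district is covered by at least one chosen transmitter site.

12

T2, T6 cover every district at build cost 3 + 9 = 12.
Any cover uses at least 2 transmitter sites; among all covering selections none totals below 12.
Greedy by coverage-per-build cost would pick T4, T6 for 17 — worse than the optimum 12.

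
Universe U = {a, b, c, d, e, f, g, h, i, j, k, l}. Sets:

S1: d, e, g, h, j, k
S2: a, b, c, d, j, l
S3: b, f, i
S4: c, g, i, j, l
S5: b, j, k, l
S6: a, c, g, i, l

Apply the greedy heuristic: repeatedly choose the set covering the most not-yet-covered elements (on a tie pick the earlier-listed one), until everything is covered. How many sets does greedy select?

Pick 1: S1 covers 6 new elements (d, e, g, h, j, k).
Pick 2: S2 covers 4 new elements (a, b, c, l).
Pick 3: S3 covers 2 new elements (f, i).
Greedy uses 3 sets.

3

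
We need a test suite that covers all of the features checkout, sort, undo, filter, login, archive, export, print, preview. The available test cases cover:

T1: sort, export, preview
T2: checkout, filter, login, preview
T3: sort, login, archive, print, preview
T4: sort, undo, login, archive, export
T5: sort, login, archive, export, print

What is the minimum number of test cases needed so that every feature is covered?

3

T2, T3, T4 together cover {checkout, sort, undo, filter, login, archive, export, print, preview} — every feature.
No 2 of the 5 test cases cover everything (all 10 pairs fall short), so 3 is minimum.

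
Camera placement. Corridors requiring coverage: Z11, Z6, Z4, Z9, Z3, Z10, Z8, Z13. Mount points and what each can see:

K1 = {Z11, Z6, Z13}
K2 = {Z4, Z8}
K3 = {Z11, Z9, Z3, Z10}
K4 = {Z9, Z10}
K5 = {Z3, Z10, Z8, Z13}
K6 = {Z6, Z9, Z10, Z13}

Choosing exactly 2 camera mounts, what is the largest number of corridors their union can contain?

Choosing K1, K3 covers {Z11, Z6, Z9, Z3, Z10, Z13} — 6 corridors.
No choice of 2 camera mounts does better; here Z4, Z8 are left uncovered.

6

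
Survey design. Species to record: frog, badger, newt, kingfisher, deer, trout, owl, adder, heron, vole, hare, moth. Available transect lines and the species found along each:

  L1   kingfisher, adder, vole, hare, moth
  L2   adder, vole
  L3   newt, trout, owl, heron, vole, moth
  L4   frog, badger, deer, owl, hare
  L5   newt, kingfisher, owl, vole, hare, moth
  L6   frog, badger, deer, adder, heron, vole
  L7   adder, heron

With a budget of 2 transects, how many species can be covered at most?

11

Choosing L5, L6 covers {frog, badger, newt, kingfisher, deer, owl, adder, heron, vole, hare, moth} — 11 species.
No choice of 2 transects does better; here trout is left uncovered.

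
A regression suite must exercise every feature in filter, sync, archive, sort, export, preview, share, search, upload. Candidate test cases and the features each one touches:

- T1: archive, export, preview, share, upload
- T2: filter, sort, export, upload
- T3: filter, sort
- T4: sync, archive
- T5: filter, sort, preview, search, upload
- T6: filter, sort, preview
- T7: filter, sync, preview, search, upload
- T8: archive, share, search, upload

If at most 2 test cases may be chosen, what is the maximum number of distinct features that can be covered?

8

Choosing T1, T5 covers {filter, archive, sort, export, preview, share, search, upload} — 8 features.
No choice of 2 test cases does better; here sync is left uncovered.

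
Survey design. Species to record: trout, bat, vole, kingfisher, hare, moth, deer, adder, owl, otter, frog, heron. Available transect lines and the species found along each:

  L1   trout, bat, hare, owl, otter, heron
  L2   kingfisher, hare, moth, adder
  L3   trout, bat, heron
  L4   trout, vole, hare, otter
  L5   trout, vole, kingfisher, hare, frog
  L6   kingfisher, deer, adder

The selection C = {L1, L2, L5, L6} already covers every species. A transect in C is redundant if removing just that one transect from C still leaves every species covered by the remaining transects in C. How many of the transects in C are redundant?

Drop L1: bat, owl, otter, heron uncovered — not redundant.
Drop L2: moth uncovered — not redundant.
Drop L5: vole, frog uncovered — not redundant.
Drop L6: deer uncovered — not redundant.
None of the transects in C is redundant.

0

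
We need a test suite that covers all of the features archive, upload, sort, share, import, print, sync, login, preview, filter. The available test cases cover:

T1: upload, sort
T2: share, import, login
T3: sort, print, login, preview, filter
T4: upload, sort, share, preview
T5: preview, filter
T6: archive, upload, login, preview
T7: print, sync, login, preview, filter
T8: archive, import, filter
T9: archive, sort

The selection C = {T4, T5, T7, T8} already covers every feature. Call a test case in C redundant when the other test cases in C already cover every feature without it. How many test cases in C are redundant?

1

Drop T4: upload, sort, share uncovered — not redundant.
Drop T5: the rest still cover every feature — redundant.
Drop T7: print, sync, login uncovered — not redundant.
Drop T8: archive, import uncovered — not redundant.
1 redundant: T5.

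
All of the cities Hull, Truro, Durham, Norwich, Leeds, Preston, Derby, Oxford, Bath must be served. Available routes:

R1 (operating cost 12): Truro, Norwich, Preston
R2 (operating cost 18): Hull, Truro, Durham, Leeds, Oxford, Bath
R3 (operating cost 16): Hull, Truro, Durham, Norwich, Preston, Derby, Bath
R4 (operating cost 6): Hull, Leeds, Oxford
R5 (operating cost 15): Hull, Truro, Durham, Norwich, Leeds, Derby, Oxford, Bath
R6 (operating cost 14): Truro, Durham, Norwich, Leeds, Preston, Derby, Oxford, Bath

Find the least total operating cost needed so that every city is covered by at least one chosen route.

R4, R6 cover every city at operating cost 6 + 14 = 20.
Any cover uses at least 2 routes; among all covering selections none totals below 20.

20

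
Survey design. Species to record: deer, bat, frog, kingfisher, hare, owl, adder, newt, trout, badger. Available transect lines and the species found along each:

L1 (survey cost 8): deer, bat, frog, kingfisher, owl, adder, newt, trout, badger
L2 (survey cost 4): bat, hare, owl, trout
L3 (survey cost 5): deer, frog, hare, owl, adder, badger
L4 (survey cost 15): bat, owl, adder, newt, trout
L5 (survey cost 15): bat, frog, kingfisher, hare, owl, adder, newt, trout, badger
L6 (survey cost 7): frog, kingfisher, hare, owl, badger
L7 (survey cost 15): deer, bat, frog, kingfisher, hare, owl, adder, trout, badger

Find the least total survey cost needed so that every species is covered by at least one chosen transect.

12

L1, L2 cover every species at survey cost 8 + 4 = 12.
Any cover uses at least 2 transects; among all covering selections none totals below 12.
Greedy by coverage-per-survey cost would pick L3, L1 for 13 — worse than the optimum 12.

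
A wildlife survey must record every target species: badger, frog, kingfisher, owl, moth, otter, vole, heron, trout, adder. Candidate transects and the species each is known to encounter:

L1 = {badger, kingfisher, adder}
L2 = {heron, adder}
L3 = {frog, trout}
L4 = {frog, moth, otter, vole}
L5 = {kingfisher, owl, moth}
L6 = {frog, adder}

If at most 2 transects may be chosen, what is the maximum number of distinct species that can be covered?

7

Choosing L1, L4 covers {badger, frog, kingfisher, moth, otter, vole, adder} — 7 species.
No choice of 2 transects does better; here owl, heron, trout are left uncovered.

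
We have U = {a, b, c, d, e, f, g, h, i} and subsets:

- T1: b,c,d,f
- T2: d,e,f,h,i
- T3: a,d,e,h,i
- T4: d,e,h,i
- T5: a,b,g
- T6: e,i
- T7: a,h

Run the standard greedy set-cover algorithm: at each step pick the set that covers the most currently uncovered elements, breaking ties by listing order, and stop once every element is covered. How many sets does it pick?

Pick 1: T2 covers 5 new elements (d, e, f, h, i).
Pick 2: T5 covers 3 new elements (a, b, g).
Pick 3: T1 covers 1 new elements (c).
Greedy uses 3 sets.

3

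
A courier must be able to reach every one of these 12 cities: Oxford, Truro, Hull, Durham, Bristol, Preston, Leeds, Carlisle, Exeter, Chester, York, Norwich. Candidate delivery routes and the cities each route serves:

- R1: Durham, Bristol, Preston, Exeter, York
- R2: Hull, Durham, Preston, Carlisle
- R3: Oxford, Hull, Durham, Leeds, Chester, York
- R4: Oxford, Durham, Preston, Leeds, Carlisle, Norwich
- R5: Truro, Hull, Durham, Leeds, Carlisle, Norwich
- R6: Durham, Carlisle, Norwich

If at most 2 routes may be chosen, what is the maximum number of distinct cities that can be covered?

10

Choosing R1, R5 covers {Truro, Hull, Durham, Bristol, Preston, Leeds, Carlisle, Exeter, York, Norwich} — 10 cities.
No choice of 2 routes does better; here Oxford, Chester are left uncovered.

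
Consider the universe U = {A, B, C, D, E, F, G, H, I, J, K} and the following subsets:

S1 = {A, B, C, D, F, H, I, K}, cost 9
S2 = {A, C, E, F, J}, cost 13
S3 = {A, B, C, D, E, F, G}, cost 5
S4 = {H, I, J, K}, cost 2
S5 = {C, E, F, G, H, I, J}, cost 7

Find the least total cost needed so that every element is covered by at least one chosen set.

7

S3, S4 cover every element at cost 5 + 2 = 7.
Any cover uses at least 2 sets; among all covering selections none totals below 7.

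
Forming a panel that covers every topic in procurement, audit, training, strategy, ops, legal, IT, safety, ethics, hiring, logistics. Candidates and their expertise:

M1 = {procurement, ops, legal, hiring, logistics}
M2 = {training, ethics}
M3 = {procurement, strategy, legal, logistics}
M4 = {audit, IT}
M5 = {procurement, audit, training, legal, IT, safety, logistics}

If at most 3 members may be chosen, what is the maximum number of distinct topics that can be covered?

Choosing M1, M2, M5 covers {procurement, audit, training, ops, legal, IT, safety, ethics, hiring, logistics} — 10 topics.
No choice of 3 members does better; here strategy is left uncovered.

10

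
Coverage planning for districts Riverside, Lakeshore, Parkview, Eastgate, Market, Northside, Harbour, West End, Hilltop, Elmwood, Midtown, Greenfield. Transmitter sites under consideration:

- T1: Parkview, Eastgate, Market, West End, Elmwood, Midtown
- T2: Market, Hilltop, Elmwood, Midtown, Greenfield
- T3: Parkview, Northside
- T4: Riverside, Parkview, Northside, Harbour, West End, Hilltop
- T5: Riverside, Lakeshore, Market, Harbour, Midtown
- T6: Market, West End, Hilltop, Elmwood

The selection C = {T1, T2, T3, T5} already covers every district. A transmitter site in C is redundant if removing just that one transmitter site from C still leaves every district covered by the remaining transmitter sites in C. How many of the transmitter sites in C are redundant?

Drop T1: Eastgate, West End uncovered — not redundant.
Drop T2: Hilltop, Greenfield uncovered — not redundant.
Drop T3: Northside uncovered — not redundant.
Drop T5: Riverside, Lakeshore, Harbour uncovered — not redundant.
None of the transmitter sites in C is redundant.

0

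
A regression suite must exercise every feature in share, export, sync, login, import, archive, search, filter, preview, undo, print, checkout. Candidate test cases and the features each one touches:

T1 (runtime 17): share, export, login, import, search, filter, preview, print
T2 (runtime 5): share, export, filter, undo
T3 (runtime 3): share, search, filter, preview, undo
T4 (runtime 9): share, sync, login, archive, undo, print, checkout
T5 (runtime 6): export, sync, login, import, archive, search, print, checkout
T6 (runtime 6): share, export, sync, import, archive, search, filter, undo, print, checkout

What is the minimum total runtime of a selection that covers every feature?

T3, T5 cover every feature at runtime 3 + 6 = 9.
Any cover uses at least 2 test cases; among all covering selections none totals below 9.

9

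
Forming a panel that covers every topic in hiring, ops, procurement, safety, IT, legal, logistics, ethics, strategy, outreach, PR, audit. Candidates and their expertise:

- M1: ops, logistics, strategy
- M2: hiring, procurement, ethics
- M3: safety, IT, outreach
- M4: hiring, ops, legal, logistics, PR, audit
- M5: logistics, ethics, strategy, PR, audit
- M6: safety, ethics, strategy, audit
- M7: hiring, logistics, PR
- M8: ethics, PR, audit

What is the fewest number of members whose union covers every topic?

M1, M2, M3, M4 together cover {hiring, ops, procurement, safety, IT, legal, logistics, ethics, strategy, outreach, PR, audit} — every topic.
No 3 of the 8 members cover everything (all 56 triples fall short), so 4 is minimum.

4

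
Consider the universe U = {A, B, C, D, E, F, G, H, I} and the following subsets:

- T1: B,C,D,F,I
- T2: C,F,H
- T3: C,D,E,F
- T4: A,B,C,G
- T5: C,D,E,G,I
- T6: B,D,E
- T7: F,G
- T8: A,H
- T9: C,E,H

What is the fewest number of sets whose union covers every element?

3

T1, T4, T9 together cover {A, B, C, D, E, F, G, H, I} — every element.
No 2 of the 9 sets cover everything (all 36 pairs fall short), so 3 is minimum.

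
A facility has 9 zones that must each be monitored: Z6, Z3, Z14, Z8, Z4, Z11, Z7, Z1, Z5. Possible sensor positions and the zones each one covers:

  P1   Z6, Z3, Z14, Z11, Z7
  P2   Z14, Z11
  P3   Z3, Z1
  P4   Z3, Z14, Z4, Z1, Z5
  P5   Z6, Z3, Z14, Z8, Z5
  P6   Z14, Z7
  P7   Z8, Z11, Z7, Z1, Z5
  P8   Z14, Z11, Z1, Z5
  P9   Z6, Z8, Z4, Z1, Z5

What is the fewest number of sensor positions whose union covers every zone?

2

P1, P9 together cover {Z6, Z3, Z14, Z8, Z4, Z11, Z7, Z1, Z5} — every zone.
No single sensor position contains all 9 zones, so 2 is optimal.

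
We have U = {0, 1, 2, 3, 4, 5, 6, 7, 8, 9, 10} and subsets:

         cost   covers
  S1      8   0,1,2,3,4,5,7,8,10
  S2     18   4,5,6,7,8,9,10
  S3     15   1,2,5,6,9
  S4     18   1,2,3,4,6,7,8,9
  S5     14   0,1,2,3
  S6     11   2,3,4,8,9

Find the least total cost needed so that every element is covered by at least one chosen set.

S1, S3 cover every element at cost 8 + 15 = 23.
Any cover uses at least 2 sets; among all covering selections none totals below 23.

23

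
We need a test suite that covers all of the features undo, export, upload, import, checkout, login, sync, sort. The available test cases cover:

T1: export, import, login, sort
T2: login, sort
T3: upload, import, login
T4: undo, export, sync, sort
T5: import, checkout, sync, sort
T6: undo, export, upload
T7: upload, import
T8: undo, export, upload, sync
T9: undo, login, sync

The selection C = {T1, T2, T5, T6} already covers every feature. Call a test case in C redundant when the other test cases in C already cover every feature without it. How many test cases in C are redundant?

2

Drop T1: the rest still cover every feature — redundant.
Drop T2: the rest still cover every feature — redundant.
Drop T5: checkout, sync uncovered — not redundant.
Drop T6: undo, upload uncovered — not redundant.
2 redundant: T1, T2.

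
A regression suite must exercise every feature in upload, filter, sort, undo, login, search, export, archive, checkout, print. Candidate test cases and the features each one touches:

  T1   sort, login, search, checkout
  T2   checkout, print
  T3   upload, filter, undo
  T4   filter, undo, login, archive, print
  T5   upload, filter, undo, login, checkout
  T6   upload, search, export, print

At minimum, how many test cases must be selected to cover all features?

3

T1, T4, T6 together cover {upload, filter, sort, undo, login, search, export, archive, checkout, print} — every feature.
No 2 of the 6 test cases cover everything (all 15 pairs fall short), so 3 is minimum.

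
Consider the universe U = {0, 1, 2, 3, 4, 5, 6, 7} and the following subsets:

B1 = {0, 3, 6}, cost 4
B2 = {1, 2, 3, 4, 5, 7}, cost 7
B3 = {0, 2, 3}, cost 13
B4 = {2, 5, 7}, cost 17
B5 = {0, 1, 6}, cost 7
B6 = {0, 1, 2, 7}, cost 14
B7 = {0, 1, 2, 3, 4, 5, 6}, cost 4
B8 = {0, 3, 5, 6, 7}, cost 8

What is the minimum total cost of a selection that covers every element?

B1, B2 cover every element at cost 4 + 7 = 11.
Any cover uses at least 2 sets; among all covering selections none totals below 11.

11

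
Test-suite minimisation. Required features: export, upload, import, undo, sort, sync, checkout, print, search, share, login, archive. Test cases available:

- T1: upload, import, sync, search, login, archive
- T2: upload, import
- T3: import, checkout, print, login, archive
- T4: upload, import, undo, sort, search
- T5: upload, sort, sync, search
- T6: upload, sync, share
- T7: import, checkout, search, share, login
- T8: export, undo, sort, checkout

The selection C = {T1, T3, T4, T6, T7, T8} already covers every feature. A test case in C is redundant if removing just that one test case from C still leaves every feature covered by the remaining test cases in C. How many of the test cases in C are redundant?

Drop T1: the rest still cover every feature — redundant.
Drop T3: print uncovered — not redundant.
Drop T4: the rest still cover every feature — redundant.
Drop T6: the rest still cover every feature — redundant.
Drop T7: the rest still cover every feature — redundant.
Drop T8: export uncovered — not redundant.
4 redundant: T1, T4, T6, T7.

4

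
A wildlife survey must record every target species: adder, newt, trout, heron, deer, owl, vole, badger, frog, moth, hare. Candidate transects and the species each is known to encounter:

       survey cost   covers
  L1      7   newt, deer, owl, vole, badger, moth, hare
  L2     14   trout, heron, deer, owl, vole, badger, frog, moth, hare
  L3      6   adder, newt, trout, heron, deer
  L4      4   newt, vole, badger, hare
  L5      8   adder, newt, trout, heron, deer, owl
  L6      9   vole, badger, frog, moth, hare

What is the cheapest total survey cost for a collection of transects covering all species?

17

L5, L6 cover every species at survey cost 8 + 9 = 17.
Any cover uses at least 2 transects; among all covering selections none totals below 17.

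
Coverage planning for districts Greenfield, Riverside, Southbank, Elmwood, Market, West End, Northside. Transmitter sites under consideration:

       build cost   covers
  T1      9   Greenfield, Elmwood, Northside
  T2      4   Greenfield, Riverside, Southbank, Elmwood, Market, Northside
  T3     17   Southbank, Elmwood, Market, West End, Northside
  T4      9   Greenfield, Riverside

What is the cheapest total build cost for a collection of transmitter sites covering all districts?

21

T2, T3 cover every district at build cost 4 + 17 = 21.
Any cover uses at least 2 transmitter sites; among all covering selections none totals below 21.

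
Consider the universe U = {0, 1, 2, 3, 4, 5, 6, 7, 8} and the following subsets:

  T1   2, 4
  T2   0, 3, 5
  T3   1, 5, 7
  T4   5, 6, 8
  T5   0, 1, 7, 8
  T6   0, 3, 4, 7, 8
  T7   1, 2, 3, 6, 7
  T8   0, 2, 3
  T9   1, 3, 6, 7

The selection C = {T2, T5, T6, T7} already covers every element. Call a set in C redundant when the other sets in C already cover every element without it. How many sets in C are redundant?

1

Drop T2: 5 uncovered — not redundant.
Drop T5: the rest still cover every element — redundant.
Drop T6: 4 uncovered — not redundant.
Drop T7: 2, 6 uncovered — not redundant.
1 redundant: T5.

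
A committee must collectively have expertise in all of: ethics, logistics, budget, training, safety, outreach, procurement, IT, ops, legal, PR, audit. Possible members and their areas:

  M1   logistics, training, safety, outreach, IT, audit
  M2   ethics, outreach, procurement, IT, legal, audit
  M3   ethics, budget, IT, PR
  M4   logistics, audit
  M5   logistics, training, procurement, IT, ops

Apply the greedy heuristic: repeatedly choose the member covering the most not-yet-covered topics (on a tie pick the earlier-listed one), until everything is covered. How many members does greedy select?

Pick 1: M1 covers 6 new topics (logistics, training, safety, outreach, IT, audit).
Pick 2: M2 covers 3 new topics (ethics, procurement, legal).
Pick 3: M3 covers 2 new topics (budget, PR).
Pick 4: M5 covers 1 new topics (ops).
Greedy uses 4 members.

4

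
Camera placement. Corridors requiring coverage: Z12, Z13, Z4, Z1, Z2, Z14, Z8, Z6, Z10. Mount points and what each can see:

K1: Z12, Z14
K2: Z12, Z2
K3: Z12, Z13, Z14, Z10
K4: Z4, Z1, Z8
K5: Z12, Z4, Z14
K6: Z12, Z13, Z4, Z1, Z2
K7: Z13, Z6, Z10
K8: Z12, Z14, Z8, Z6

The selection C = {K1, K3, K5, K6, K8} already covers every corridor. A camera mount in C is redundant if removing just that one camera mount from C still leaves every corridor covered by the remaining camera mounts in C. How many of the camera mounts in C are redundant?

2

Drop K1: the rest still cover every corridor — redundant.
Drop K3: Z10 uncovered — not redundant.
Drop K5: the rest still cover every corridor — redundant.
Drop K6: Z1, Z2 uncovered — not redundant.
Drop K8: Z8, Z6 uncovered — not redundant.
2 redundant: K1, K5.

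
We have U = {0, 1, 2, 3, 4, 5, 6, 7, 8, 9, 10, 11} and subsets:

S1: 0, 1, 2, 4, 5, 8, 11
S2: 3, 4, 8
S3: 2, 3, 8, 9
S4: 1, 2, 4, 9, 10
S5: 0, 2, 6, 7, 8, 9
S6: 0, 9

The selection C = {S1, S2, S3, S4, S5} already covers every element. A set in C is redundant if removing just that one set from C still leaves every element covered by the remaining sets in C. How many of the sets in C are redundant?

Drop S1: 5, 11 uncovered — not redundant.
Drop S2: the rest still cover every element — redundant.
Drop S3: the rest still cover every element — redundant.
Drop S4: 10 uncovered — not redundant.
Drop S5: 6, 7 uncovered — not redundant.
2 redundant: S2, S3.

2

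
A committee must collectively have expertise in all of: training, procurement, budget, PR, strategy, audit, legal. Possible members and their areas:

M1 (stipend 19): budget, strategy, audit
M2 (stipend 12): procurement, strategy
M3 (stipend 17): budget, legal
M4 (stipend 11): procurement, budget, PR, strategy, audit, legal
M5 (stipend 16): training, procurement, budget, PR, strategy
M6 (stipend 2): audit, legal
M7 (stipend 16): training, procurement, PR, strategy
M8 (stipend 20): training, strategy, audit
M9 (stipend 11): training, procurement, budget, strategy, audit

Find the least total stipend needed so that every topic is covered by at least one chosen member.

18

M5, M6 cover every topic at stipend 16 + 2 = 18.
Any cover uses at least 2 members; among all covering selections none totals below 18.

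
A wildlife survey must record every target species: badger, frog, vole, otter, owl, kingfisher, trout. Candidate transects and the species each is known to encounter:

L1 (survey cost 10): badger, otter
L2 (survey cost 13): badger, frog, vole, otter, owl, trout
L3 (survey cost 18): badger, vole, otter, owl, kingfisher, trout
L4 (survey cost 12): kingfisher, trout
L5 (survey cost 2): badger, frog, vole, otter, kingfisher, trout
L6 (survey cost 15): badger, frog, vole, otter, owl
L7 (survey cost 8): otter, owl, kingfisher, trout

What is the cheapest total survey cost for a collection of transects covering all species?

10

L5, L7 cover every species at survey cost 2 + 8 = 10.
Any cover uses at least 2 transects; among all covering selections none totals below 10.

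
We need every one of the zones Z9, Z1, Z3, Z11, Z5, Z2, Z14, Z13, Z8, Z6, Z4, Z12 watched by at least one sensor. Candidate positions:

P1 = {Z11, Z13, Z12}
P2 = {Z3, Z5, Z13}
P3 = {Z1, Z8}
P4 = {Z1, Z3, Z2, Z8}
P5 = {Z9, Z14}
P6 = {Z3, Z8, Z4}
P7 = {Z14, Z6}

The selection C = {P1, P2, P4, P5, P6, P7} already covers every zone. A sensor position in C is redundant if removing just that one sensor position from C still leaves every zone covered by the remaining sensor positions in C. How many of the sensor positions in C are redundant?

0

Drop P1: Z11, Z12 uncovered — not redundant.
Drop P2: Z5 uncovered — not redundant.
Drop P4: Z1, Z2 uncovered — not redundant.
Drop P5: Z9 uncovered — not redundant.
Drop P6: Z4 uncovered — not redundant.
Drop P7: Z6 uncovered — not redundant.
None of the sensor positions in C is redundant.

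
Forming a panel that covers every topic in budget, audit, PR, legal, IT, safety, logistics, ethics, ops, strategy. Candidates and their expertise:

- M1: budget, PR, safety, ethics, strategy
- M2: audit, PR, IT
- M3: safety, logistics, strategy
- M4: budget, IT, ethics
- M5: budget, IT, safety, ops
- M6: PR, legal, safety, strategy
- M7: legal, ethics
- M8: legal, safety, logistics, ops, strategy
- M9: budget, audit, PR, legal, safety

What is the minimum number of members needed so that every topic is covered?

3

M1, M2, M8 together cover {budget, audit, PR, legal, IT, safety, logistics, ethics, ops, strategy} — every topic.
No 2 of the 9 members cover everything (all 36 pairs fall short), so 3 is minimum.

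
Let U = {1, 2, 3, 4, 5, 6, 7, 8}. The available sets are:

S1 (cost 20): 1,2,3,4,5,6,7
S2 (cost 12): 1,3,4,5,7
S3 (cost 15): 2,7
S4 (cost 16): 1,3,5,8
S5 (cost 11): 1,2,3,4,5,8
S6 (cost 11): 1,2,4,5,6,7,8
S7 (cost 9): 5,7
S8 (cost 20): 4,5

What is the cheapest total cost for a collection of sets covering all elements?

S5, S6 cover every element at cost 11 + 11 = 22.
Any cover uses at least 2 sets; among all covering selections none totals below 22.

22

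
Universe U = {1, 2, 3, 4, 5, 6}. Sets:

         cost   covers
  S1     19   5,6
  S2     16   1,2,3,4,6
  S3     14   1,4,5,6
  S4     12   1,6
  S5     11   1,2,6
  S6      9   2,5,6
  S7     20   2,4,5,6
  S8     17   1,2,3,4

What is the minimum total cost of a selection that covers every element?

25

S2, S6 cover every element at cost 16 + 9 = 25.
Any cover uses at least 2 sets; among all covering selections none totals below 25.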